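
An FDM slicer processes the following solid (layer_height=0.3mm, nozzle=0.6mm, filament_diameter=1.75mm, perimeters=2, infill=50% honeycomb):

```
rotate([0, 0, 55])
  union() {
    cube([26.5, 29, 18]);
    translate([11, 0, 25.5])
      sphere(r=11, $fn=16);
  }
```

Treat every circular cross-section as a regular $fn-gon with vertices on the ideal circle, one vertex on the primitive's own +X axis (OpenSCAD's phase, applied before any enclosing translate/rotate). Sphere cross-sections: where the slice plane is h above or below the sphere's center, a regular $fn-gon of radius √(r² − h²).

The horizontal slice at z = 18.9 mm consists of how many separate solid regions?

1

At z = 18.9 mm: the cube is absent (z outside [0, 18]); the r=11 sphere at (11, 0) slices to a regular 16-gon of circumradius 8.800 (√(r²−h²) with h=6.6 from center); Taking the union: only the r=11 sphere at (11, 0) is present, so the union is just that shape — 1 connected region; (whole slice rotated 55° about Z — lengths, areas and connectivity unchanged). The result has 1 disconnected region.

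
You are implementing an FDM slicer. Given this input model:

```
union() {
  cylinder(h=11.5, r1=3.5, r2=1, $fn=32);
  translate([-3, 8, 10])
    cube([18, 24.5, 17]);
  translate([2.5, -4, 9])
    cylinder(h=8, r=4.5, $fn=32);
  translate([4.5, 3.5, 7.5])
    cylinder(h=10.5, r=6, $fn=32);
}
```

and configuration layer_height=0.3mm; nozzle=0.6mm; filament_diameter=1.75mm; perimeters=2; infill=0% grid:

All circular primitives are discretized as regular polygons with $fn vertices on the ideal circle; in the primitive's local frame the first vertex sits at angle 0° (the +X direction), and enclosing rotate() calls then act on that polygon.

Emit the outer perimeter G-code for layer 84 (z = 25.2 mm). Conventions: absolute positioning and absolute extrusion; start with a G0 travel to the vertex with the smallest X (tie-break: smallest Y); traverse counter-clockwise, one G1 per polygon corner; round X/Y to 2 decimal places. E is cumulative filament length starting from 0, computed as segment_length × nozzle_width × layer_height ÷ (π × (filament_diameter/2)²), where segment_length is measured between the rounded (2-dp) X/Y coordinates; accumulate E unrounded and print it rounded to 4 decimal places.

G0 X-3.00 Y8.00 Z25.20
G1 X15.00 Y8.00 E1.3470
G1 X15.00 Y32.50 E3.1805
G1 X-3.00 Y32.50 E4.5275
G1 X-3.00 Y8.00 E6.3610

At z = 25.2 mm: the cone is not intersected at this z (z outside [0, 11.5]); the 18×24.5 cube at (-3, 8) contributes its full rectangle; the cylinder at (2.5, -4) is not intersected at this z (z outside [9, 17]); the cylinder at (4.5, 3.5) is absent (z outside [7.5, 18]); Merging all regions: only the 18×24.5 cube at (-3, 8) is present, so the union is just that shape — 1 connected region. The outline is a single polygon with 4 vertices. Extrusion per mm of travel: 0.6 × 0.3 / (π × 0.875²) = 0.074835. Accumulating E over each segment gives final E = 6.3610.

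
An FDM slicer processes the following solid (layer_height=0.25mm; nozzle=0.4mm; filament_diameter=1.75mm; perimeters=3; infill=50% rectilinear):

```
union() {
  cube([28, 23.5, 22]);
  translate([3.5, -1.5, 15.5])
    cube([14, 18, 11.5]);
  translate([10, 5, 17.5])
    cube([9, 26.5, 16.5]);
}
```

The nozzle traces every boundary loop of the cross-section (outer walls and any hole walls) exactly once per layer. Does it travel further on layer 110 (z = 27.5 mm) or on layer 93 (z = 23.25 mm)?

Layer 110 (z = 27.5): the cube is not intersected at this z (z outside [0, 22]); the cube at (3.5, -1.5) does not reach this height (z outside [15.5, 27]); the 9×26.5 cube at (10, 5) contributes its full rectangle (perimeter 71.00 mm); Taking the union: only the 9×26.5 cube at (10, 5) is present, so the union is just that shape — boundary = 71.00 mm. So its perimeter = 71.00 mm. Layer 93 (z = 23.25): the cube does not reach this height (z outside [0, 22]); the cube at (3.5, -1.5) (footprint 14×18) is included at this height (perimeter 64.00 mm); the cube at (10, 5) (footprint 9×26.5) is included at this height (perimeter 71.00 mm); Taking the union: the regions partially overlap (shared area 86.25 mm²), so the edge portions inside another operand are dropped and the merged outline is re-measured after clipping — boundary = 97.00 mm. So its perimeter = 97.00 mm. Layer 93 is larger (97.00 vs 71.00 mm).

layer 93 (z = 23.25 mm)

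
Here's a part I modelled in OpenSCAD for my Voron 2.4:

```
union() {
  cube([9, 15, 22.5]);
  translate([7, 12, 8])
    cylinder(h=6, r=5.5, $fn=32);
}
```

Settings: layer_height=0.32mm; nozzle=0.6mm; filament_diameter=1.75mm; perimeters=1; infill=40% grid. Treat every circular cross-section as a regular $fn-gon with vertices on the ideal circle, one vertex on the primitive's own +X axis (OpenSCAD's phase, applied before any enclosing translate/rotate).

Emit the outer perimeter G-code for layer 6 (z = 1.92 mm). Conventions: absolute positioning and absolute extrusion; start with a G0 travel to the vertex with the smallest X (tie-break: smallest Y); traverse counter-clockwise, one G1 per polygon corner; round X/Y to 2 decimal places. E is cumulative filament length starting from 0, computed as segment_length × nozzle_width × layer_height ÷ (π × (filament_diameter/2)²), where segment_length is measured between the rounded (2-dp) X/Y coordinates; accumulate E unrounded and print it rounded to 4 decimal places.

At z = 1.92 mm: the cube is present — its section is the full 9×15 rectangle; the cylinder at (7, 12) is absent (z outside [8, 14]); Combining (union): only the 9×15 cube is present, so the union is just that shape — 1 connected region. The outline is a single polygon with 4 vertices. Extrusion per mm of travel: 0.6 × 0.32 / (π × 0.875²) = 0.079824. Accumulating E over each segment gives final E = 3.8316.

G0 X0.00 Y0.00 Z1.92
G1 X9.00 Y0.00 E0.7184
G1 X9.00 Y15.00 E1.9158
G1 X0.00 Y15.00 E2.6342
G1 X0.00 Y0.00 E3.8316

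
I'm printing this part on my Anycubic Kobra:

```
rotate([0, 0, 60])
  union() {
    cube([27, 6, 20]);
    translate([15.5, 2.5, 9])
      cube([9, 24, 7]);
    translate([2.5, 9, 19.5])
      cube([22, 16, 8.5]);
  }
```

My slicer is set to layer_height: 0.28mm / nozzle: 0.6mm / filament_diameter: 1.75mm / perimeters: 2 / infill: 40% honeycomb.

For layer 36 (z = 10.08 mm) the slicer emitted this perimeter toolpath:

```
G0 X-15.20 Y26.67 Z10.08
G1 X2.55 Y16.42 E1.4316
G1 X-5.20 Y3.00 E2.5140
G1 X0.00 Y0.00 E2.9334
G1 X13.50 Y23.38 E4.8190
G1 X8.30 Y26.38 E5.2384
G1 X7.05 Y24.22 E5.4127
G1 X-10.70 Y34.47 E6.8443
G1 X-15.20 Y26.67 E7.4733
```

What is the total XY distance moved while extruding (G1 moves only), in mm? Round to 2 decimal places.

Sum the Euclidean lengths of each G1 segment: total = 107.00 mm.

107.00 mm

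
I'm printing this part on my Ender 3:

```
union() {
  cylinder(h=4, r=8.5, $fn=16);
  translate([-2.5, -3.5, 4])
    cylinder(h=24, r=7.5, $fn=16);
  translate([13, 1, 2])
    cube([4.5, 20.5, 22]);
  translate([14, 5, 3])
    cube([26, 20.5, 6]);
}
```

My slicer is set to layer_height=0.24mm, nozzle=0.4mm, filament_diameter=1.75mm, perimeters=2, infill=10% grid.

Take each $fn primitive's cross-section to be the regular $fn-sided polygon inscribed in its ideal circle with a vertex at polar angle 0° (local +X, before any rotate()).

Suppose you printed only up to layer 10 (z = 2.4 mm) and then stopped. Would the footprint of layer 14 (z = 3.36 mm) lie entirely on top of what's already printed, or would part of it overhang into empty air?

part overhangs

Compare the two slices. At z = 2.4: the r=8.5 cylinder gives a regular 16-gon of circumradius 8.5 (constant along its height) (area = (16/2)·8.500²·sin(360°/16) = 221.19 mm²); the cylinder at (-2.5, -3.5) is not intersected at this z (z outside [4, 28]); the cube at (13, 1) (footprint 4.5×20.5) is included at this height (area 92.25 mm²); the cube at (14, 5) is not intersected at this z (z outside [3, 9]); Merging all regions: the 2 present regions are separate (no shared area or edge), so areas and boundary lengths simply add and each stays a separate island — area = 313.44 mm². At z = 3.36: the r=8.5 cylinder contributes a regular 16-gon of circumradius 8.5 (area = (16/2)·8.500²·sin(360°/16) = 221.19 mm²); the cylinder at (-2.5, -3.5) is not intersected at this z (z outside [4, 28]); the cube at (13, 1) (footprint 4.5×20.5) is included at this height (area 92.25 mm²); the 26×20.5 cube at (14, 5) contributes its full rectangle (area 533.00 mm²); Taking the union: the regions partially overlap — summed areas 846.44 mm² minus the doubly-counted overlap 57.75 mm² gives 788.69 mm² — area = 788.69 mm². Checking containment: at z = 3.36 the cross-section extends beyond the z = 2.4 cross-section by about 475.25 mm².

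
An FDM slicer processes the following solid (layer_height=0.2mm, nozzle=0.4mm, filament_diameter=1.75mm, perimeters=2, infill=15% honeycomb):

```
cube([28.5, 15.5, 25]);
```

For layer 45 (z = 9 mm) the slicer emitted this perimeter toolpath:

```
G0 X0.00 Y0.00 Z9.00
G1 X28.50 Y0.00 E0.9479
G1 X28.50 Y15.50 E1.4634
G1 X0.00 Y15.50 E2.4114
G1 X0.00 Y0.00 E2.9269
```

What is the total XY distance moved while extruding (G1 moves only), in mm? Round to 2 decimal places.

88.00 mm

Sum the Euclidean lengths of each G1 segment: total = 88.00 mm.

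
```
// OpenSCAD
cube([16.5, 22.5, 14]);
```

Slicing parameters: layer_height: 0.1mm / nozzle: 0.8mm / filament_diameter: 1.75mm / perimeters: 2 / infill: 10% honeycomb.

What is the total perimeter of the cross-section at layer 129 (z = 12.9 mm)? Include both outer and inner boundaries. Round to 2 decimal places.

At z = 12.9 mm: the cube (footprint 16.5×22.5) is included at this height (perimeter 78.00 mm). Overall, the cross-section is a single solid region. Total boundary length (outer) = 78.00 mm.

78.00 mm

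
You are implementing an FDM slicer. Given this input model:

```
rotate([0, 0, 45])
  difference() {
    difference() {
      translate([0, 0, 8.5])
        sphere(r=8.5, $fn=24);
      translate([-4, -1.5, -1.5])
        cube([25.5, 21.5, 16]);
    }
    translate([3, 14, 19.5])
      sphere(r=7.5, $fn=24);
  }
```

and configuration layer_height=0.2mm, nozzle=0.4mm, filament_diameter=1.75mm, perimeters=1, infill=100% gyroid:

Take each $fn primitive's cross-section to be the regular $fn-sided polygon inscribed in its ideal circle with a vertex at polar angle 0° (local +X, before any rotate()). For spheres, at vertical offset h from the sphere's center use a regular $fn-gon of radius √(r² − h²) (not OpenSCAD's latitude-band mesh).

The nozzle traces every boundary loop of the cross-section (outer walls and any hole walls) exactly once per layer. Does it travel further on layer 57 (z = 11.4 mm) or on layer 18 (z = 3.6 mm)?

layer 57 (z = 11.4 mm)

Layer 57 (z = 11.4): the r=8.5 sphere contributes a regular 24-gon of circumradius √(8.5²−2.9²) = 7.990 (perimeter = 2·24·7.990·sin(180°/24) = 50.06 mm); the cube at (-4, -1.5) is present — its section is the full 25.5×21.5 rectangle (perimeter 94.00 mm); After the difference (first − rest): starting from the r=8.5 sphere, the 25.5×21.5 cube at (-4, -1.5) partially overlaps it — only the 97.79 mm² overlap (of its 548.25 mm²) is removed, clipping the outline — boundary = 52.06 mm; the sphere at (3, 14) is not intersected at this z (|z−center|=8.100 > r=7.5); After the difference (first − rest): none of the subtracted shapes is present at this height, so that combined region is unchanged — boundary = 52.06 mm; (rotated 45° about Z; rotation is an isometry so areas/perimeters/island counts are preserved). So its perimeter = 52.06 mm. Layer 18 (z = 3.6): the r=8.5 sphere slices to a regular 24-gon of circumradius 6.946 (√(r²−h²) with h=4.9 from center) (perimeter = 2·24·6.946·sin(180°/24) = 43.52 mm); the cube at (-4, -1.5) is present — its section is the full 25.5×21.5 rectangle (perimeter 94.00 mm); Subtracting the remaining from the first: starting from the r=8.5 sphere, the 25.5×21.5 cube at (-4, -1.5) partially overlaps it — only the 79.72 mm² overlap (of its 548.25 mm²) is removed, clipping the outline — boundary = 44.69 mm; the sphere at (3, 14) is absent (|z−center|=15.900 > r=7.5); Subtracting the remaining from the first: none of the subtracted shapes is present at this height, so the result so far is unchanged — boundary = 44.69 mm; (rotated 45° about Z; rotation is an isometry so areas/perimeters/island counts are preserved). So its perimeter = 44.69 mm. Layer 57 is larger (52.06 vs 44.69 mm).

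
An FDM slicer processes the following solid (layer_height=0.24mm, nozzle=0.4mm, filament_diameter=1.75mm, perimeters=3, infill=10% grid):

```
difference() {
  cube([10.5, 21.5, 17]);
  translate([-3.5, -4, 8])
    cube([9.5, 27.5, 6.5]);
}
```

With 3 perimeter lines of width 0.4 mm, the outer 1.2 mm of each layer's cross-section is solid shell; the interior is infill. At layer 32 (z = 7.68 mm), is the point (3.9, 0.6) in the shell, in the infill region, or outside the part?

At z = 7.68 mm: the cube (footprint 10.5×21.5) is included at this height; the cube at (-3.5, -4) does not reach this height (z outside [8, 14.5]); After the difference (first − rest): none of the subtracted shapes is present at this height, so the 10.5×21.5 cube is unchanged — 1 connected region. Overall, the cross-section is a single solid region. The nearest boundary edge runs (0.00, 0.00)→(10.50, 0.00); distance from the point to it = 0.60 mm. The point is inside the cross-section, 0.60 mm from the nearest boundary — within the 1.2 mm shell band (3 × 0.4).

shell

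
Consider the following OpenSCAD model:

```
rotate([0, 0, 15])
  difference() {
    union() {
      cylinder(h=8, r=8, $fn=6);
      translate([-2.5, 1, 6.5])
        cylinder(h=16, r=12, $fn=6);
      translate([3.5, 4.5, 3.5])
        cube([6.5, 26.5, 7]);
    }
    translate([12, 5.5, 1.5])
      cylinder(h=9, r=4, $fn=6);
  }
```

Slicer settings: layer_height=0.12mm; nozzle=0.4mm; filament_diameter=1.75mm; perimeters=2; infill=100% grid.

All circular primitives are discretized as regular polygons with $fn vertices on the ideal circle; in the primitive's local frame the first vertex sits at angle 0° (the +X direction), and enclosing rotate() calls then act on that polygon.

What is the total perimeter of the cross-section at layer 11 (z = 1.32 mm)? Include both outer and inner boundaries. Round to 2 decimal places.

At z = 1.32 mm: the r=8 cylinder gives a regular 6-gon of circumradius 8 (constant along its height) (perimeter = 2·6·8.000·sin(180°/6) = 48.00 mm); the cylinder at (-2.5, 1) does not reach this height (z outside [6.5, 22.5]); the cube at (3.5, 4.5) is absent (z outside [3.5, 10.5]); Combining (union): only the r=8 cylinder is present, so the union is just that shape — boundary = 48.00 mm; the cylinder at (12, 5.5) does not reach this height (z outside [1.5, 10.5]); Taking the first minus the rest: none of the subtracted shapes is present at this height, so the result so far is unchanged — boundary = 48.00 mm; (rotated 15° about Z; rotation is an isometry so areas/perimeters/island counts are preserved). Overall, the cross-section is a single solid region. Total boundary length (outer) = 48.00 mm.

48.00 mm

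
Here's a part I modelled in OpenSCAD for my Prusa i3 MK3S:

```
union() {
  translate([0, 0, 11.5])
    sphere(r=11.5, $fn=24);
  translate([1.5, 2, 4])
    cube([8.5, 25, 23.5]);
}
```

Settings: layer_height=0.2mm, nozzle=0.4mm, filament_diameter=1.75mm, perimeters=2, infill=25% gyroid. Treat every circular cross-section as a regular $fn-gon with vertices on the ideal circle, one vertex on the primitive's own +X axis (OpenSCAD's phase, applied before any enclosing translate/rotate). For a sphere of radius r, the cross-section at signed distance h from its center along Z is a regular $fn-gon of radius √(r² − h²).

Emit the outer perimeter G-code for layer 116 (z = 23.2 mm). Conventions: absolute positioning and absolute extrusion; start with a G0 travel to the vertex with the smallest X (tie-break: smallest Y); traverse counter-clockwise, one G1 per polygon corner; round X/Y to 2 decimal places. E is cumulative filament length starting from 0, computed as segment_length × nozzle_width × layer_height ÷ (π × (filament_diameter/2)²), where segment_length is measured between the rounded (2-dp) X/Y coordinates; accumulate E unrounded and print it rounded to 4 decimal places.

At z = 23.2 mm: the sphere is absent (|z−center|=11.700 > r=11.5); the cube at (1.5, 2) (footprint 8.5×25) is included at this height; Taking the union: only the 8.5×25 cube at (1.5, 2) is present, so the union is just that shape — 1 connected region. The outline is a single polygon with 4 vertices. Extrusion per mm of travel: 0.4 × 0.2 / (π × 0.875²) = 0.033260. Accumulating E over each segment gives final E = 2.2284.

G0 X1.50 Y2.00 Z23.20
G1 X10.00 Y2.00 E0.2827
G1 X10.00 Y27.00 E1.1142
G1 X1.50 Y27.00 E1.3969
G1 X1.50 Y2.00 E2.2284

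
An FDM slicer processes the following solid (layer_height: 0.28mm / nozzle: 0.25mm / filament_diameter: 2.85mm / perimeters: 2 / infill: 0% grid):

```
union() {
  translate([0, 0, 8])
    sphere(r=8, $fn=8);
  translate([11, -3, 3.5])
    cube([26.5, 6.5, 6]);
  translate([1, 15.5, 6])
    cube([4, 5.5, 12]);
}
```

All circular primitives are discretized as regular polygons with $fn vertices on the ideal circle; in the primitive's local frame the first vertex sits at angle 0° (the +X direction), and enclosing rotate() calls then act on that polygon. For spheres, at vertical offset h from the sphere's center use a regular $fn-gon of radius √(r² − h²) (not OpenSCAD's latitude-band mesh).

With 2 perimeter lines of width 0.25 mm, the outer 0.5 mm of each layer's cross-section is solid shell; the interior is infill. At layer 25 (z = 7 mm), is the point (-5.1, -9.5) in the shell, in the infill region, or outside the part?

At z = 7 mm: the r=8 sphere slices to a regular 8-gon of circumradius 7.937 (√(r²−h²) with h=1 from center); the cube at (11, -3) (footprint 26.5×6.5) is included at this height; the 4×5.5 cube at (1, 15.5) contributes its full rectangle; Merging all regions: the 3 present regions are separate (no shared area or edge), so areas and boundary lengths simply add and each stays a separate island — 3 connected regions. Overall, the cross-section has 3 separate islands. The nearest boundary edge runs (-0.00, -7.94)→(-5.61, -5.61); distance from the point to it = 3.40 mm. The point is not inside any of the regions above, so it lies outside the cross-section (3.40 mm from the nearest boundary).

outside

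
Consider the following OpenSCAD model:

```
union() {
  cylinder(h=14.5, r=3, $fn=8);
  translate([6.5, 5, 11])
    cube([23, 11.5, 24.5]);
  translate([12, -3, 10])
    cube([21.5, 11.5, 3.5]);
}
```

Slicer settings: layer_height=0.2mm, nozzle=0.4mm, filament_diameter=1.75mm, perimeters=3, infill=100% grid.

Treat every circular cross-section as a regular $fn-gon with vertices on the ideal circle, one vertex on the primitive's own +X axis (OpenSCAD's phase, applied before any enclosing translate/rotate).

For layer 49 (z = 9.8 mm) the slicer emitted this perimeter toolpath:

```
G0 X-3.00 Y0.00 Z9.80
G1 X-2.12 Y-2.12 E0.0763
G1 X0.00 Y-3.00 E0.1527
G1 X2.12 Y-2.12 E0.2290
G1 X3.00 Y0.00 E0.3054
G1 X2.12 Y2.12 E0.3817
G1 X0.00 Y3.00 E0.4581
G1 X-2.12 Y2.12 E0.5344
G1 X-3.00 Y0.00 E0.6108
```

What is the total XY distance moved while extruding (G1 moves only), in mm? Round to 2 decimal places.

Sum the Euclidean lengths of each G1 segment: total = 18.36 mm.

18.36 mm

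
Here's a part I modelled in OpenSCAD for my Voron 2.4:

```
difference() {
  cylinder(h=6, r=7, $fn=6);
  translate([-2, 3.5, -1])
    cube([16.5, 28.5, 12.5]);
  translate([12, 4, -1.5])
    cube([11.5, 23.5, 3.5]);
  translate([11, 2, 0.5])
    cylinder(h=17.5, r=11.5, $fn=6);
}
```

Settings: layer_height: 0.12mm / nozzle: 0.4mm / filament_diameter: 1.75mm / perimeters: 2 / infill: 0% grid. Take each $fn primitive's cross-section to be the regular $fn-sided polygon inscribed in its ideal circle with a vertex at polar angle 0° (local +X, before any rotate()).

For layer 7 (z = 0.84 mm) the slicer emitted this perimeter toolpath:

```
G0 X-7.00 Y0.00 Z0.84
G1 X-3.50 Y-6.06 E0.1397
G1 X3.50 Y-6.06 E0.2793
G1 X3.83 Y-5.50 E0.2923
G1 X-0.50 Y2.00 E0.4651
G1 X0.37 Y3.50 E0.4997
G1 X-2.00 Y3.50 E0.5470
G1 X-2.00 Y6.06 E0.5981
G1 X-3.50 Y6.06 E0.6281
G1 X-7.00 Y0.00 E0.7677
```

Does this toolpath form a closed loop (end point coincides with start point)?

yes

Start point (G0): (-7.00, 0.00). End point (last G1): the path returns to the start — closed.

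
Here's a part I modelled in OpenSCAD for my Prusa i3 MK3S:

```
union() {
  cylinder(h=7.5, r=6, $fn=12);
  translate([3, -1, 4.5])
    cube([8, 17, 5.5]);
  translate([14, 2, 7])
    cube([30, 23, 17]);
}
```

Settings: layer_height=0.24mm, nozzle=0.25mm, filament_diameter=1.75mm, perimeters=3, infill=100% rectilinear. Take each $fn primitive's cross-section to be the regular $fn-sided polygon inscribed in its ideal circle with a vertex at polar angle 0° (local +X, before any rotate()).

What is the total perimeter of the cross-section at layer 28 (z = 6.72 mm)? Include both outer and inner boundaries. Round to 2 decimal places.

At z = 6.72 mm: the r=6 cylinder gives a regular 12-gon of circumradius 6 (constant along its height) (perimeter = 2·12·6.000·sin(180°/12) = 37.27 mm); the cube at (3, -1) (footprint 8×17) is included at this height (perimeter 50.00 mm); the cube at (14, 2) is absent (z outside [7, 24]); Taking the union: the regions partially overlap (shared area 13.07 mm²), so the edge portions inside another operand are dropped and the merged outline is re-measured after clipping — boundary = 71.09 mm. Overall, the cross-section is a single solid region. Total boundary length (outer) = 71.09 mm.

71.09 mm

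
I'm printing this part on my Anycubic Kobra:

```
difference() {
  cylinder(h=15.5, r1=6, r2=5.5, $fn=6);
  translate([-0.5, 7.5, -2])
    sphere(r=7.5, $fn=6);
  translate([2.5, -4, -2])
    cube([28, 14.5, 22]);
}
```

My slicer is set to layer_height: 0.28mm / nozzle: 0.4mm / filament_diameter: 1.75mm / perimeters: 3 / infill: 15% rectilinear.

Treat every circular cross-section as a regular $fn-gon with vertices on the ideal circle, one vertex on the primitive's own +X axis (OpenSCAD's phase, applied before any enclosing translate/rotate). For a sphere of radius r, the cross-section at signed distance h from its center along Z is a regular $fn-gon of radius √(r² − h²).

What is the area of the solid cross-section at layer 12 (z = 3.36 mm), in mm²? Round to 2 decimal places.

59.04 mm²

At z = 3.36 mm: the cone contributes a regular 6-gon of circumradius 5.892 (interpolated between r1=6 and r2=5.5 at t=0.217) (area = (6/2)·5.892²·sin(360°/6) = 90.18 mm²); the sphere at (-0.5, 7.5): section is a regular 6-gon, circumradius = √(r²−h²) = √(7.5²−5.36²) = 5.246 (area = (6/2)·5.246²·sin(360°/6) = 71.50 mm²); the cube at (2.5, -4) is present — its section is the full 28×14.5 rectangle (area 406.00 mm²); Subtracting the remaining from the first: starting from the cone (90.18 mm²), the r=7.5 sphere at (-0.5, 7.5) partially overlaps it — only the 12.97 mm² overlap (of its 71.50 mm²) is removed, clipping the outline; the 28×14.5 cube at (2.5, -4) partially overlaps it — only the 18.17 mm² overlap (of its 406.00 mm²) is removed, clipping the outline — area = 59.04 mm². Overall, the cross-section is a single solid region. Net area = 59.04 mm².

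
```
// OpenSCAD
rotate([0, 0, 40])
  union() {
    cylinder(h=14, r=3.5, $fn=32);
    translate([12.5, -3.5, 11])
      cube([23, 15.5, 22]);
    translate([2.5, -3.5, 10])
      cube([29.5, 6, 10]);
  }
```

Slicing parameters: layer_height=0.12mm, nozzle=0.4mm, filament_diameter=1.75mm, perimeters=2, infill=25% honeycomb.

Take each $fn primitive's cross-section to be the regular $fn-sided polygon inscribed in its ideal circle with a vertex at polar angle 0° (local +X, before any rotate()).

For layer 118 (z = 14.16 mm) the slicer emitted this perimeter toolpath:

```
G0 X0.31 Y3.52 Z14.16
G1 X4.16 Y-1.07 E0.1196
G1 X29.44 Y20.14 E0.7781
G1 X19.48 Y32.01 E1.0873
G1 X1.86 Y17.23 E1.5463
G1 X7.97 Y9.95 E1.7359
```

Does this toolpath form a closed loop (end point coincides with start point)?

Start point (G0): (0.31, 3.52). End point (last G1): the path does not return to the start — open.

no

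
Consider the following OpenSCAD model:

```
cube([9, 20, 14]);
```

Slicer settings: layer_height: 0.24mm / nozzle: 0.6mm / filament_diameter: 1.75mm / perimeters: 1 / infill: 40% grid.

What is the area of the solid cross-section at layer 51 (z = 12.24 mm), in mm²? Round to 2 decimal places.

180.00 mm²

At z = 12.24 mm: the cube is present — its section is the full 9×20 rectangle (area 180.00 mm²). Overall, the cross-section is a single solid region. Net area = 180.00 mm².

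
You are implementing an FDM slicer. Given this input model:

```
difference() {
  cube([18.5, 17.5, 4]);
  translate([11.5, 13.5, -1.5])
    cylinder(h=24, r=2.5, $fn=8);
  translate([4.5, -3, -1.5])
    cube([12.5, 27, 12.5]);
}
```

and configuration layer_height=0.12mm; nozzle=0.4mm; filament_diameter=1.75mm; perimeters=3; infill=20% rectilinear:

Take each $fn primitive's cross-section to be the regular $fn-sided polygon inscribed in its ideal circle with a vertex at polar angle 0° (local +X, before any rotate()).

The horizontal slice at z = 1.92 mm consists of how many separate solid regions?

2

At z = 1.92 mm: the 18.5×17.5 cube contributes its full rectangle; the r=2.5 cylinder at (11.5, 13.5) gives a regular 8-gon of circumradius 2.5 (constant along its height); the cube at (4.5, -3) (footprint 12.5×27) is included at this height; Taking the first minus the rest: starting from the 18.5×17.5 cube, the r=2.5 cylinder at (11.5, 13.5) lies wholly inside it (removes its full 17.68 mm² and its 15.31 mm outline becomes a hole wall); the 12.5×27 cube at (4.5, -3) partially overlaps it — only the 201.07 mm² overlap (of its 337.50 mm²) is removed, clipping the outline — 2 connected regions. The result has 2 disconnected regions.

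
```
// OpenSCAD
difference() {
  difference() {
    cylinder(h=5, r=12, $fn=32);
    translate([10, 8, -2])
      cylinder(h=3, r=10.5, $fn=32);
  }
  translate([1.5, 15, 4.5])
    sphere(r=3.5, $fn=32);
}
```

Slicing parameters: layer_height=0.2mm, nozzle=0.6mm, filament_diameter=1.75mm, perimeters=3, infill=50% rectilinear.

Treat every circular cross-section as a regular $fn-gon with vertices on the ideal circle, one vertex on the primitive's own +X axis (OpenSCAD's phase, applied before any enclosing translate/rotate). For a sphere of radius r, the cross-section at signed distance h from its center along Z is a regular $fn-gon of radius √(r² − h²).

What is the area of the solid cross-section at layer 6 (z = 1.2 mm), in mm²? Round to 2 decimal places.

449.49 mm²

At z = 1.2 mm: the r=12 cylinder contributes a regular 32-gon of circumradius 12 (area = (32/2)·12.000²·sin(360°/32) = 449.49 mm²); the cylinder at (10, 8) is not intersected at this z (z outside [-2, 1]); Taking the first minus the rest: none of the subtracted shapes is present at this height, so the r=12 cylinder is unchanged — area = 449.49 mm²; the r=3.5 sphere at (1.5, 15) contributes a regular 32-gon of circumradius √(3.5²−3.3²) = 1.166 (area = (32/2)·1.166²·sin(360°/32) = 4.25 mm²); Subtracting the remaining from the first: starting from that combined region (449.49 mm²), the r=3.5 sphere at (1.5, 15) misses the remaining region (no effect) — area = 449.49 mm². Overall, the cross-section is a single solid region. Net area = 449.49 mm².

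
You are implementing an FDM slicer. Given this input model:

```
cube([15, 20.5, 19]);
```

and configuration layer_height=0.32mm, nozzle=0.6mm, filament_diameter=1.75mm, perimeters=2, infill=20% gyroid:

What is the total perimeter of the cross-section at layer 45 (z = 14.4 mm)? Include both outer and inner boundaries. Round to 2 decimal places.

71.00 mm

At z = 14.4 mm: the cube (footprint 15×20.5) is included at this height (perimeter 71.00 mm). Overall, the cross-section is a single solid region. Total boundary length (outer) = 71.00 mm.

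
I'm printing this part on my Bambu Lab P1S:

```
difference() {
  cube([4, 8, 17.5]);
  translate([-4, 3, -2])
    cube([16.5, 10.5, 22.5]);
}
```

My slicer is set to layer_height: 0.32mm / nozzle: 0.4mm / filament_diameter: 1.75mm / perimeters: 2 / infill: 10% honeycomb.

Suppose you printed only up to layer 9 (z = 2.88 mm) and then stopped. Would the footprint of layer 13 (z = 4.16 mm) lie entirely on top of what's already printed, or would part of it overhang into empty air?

entirely on top

Compare the two slices. At z = 2.88: the cube is present — its section is the full 4×8 rectangle (area 32.00 mm²); the 16.5×10.5 cube at (-4, 3) contributes its full rectangle (area 173.25 mm²); Taking the first minus the rest: starting from the 4×8 cube (32.00 mm²), the 16.5×10.5 cube at (-4, 3) partially overlaps it — only the 20.00 mm² overlap (of its 173.25 mm²) is removed, clipping the outline — area = 12.00 mm². At z = 4.16: the cube (footprint 4×8) is included at this height (area 32.00 mm²); the 16.5×10.5 cube at (-4, 3) contributes its full rectangle (area 173.25 mm²); After the difference (first − rest): starting from the 4×8 cube (32.00 mm²), the 16.5×10.5 cube at (-4, 3) partially overlaps it — only the 20.00 mm² overlap (of its 173.25 mm²) is removed, clipping the outline — area = 12.00 mm². Checking containment: the cross-section at z = 4.16 is a subset of the cross-section at z = 2.88.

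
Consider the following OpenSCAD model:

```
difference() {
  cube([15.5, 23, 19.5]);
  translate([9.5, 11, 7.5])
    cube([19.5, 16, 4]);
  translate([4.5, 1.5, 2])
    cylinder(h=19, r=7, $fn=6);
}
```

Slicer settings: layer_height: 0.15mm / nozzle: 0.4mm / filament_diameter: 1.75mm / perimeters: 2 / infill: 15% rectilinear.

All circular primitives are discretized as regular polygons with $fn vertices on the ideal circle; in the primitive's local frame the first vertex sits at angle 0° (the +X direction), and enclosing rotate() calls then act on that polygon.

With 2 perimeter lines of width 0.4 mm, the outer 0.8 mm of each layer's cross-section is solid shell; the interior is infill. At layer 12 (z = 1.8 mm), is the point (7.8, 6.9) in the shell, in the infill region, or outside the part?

infill

At z = 1.8 mm: the cube (footprint 15.5×23) is included at this height; the cube at (9.5, 11) does not reach this height (z outside [7.5, 11.5]); the cylinder at (4.5, 1.5) is absent (z outside [2, 21]); Taking the first minus the rest: none of the subtracted shapes is present at this height, so the 15.5×23 cube is unchanged — 1 connected region. Overall, the cross-section is a single solid region. The nearest boundary edge runs (0.00, 0.00)→(15.50, 0.00); distance from the point to it = 6.90 mm. The point is inside the cross-section and 6.90 mm from the nearest boundary — more than the 0.8 mm shell width (2 × 0.4), so it's in the infill interior.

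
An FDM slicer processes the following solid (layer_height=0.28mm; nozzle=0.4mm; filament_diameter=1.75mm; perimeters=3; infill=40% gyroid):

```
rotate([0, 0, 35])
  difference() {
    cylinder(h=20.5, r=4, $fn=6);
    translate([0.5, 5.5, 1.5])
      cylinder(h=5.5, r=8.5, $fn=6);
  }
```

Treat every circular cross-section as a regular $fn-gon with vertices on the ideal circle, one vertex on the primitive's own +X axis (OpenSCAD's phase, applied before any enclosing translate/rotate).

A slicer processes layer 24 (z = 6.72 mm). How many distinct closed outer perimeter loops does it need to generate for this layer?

At z = 6.72 mm: the r=4 cylinder gives a regular 6-gon of circumradius 4 (constant along its height); the r=8.5 cylinder at (0.5, 5.5) gives a regular 6-gon of circumradius 8.5 (constant along its height); Taking the first minus the rest: starting from the r=4 cylinder, the r=8.5 cylinder at (0.5, 5.5) partially overlaps it — only the 33.67 mm² overlap (of its 187.71 mm²) is removed, clipping the outline — 1 connected region; (rotated 35° about Z; rotation is an isometry so areas/perimeters/island counts are preserved). The result has 1 disconnected region.

1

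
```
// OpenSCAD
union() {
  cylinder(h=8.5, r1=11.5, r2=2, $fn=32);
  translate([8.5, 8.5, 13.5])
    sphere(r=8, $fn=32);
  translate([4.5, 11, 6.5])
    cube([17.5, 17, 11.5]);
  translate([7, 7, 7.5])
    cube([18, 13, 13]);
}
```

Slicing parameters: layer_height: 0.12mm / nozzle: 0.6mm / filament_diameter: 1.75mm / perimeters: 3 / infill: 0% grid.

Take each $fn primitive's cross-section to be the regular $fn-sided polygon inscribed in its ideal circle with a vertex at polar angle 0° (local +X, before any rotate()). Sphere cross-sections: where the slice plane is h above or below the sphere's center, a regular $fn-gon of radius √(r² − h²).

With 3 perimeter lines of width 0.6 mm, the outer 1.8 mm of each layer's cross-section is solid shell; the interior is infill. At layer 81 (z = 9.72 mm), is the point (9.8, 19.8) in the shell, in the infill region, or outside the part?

At z = 9.72 mm: the cone does not reach this height (z outside [0, 8.5]); the r=8 sphere at (8.5, 8.5) slices to a regular 32-gon of circumradius 7.051 (√(r²−h²) with h=3.78 from center); the cube at (4.5, 11) is present — its section is the full 17.5×17 rectangle; the cube at (7, 7) (footprint 18×13) is included at this height; Combining (union): the regions partially overlap (shared area 206.77 mm²), so overlapping operands fuse into one piece — 1 connected region. Overall, the cross-section is a single solid region. The nearest boundary edge runs (4.50, 14.29)→(4.50, 28.00); distance from the point to it = 5.30 mm. The point is inside the cross-section and 5.30 mm from the nearest boundary — more than the 1.8 mm shell width (3 × 0.6), so it's in the infill interior.

infill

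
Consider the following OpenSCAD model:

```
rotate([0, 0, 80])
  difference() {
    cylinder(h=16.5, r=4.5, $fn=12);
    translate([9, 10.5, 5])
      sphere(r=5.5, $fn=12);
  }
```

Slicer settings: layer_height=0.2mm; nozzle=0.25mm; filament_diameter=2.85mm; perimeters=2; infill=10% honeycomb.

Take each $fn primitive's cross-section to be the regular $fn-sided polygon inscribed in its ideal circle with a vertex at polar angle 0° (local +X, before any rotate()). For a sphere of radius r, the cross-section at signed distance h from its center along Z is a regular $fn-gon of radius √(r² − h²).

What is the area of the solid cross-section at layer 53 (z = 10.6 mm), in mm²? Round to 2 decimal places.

60.75 mm²

At z = 10.6 mm: the r=4.5 cylinder contributes a regular 12-gon of circumradius 4.5 (area = (12/2)·4.500²·sin(360°/12) = 60.75 mm²); the sphere at (9, 10.5) is not intersected at this z (|z−center|=5.600 > r=5.5); After the difference (first − rest): none of the subtracted shapes is present at this height, so the r=4.5 cylinder is unchanged — area = 60.75 mm²; (rotated 80° about Z; rotation is an isometry so areas/perimeters/island counts are preserved). Overall, the cross-section is a single solid region. Net area = 60.75 mm².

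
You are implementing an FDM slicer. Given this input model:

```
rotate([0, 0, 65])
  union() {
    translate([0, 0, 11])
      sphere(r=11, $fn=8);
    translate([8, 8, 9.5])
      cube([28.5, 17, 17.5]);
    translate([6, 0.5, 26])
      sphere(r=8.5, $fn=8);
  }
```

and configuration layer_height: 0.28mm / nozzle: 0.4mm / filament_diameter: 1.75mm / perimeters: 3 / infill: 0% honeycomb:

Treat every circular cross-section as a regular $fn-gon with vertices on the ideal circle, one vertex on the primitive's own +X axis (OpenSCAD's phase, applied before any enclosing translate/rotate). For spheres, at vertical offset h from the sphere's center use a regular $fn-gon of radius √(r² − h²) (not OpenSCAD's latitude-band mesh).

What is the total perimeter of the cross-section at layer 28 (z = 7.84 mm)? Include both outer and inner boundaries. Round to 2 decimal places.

At z = 7.84 mm: the r=11 sphere contributes a regular 8-gon of circumradius √(11²−3.16²) = 10.536 (perimeter = 2·8·10.536·sin(180°/8) = 64.51 mm); the cube at (8, 8) is not intersected at this z (z outside [9.5, 27]); the sphere at (6, 0.5) is not intersected at this z (|z−center|=18.160 > r=8.5); Taking the union: only the r=11 sphere is present, so the union is just that shape — boundary = 64.51 mm; (whole slice rotated 65° about Z — lengths, areas and connectivity unchanged). Overall, the cross-section is a single solid region. Total boundary length (outer) = 64.51 mm.

64.51 mm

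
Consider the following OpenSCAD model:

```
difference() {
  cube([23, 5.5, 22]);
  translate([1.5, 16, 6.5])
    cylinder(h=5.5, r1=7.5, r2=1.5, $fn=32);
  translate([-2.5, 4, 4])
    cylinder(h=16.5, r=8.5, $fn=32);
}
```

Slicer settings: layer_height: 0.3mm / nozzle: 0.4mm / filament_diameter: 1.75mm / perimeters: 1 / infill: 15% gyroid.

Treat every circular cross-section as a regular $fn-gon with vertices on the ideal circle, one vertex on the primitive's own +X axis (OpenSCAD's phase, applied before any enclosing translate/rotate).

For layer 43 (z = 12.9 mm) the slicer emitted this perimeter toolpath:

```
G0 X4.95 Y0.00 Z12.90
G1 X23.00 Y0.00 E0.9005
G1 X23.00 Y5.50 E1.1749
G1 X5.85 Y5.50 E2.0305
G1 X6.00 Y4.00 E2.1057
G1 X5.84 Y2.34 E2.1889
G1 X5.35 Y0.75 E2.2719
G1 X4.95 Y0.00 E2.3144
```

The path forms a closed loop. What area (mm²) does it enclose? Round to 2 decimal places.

Apply the shoelace formula to the sequence of (X, Y) vertices; enclosed area = 95.03 mm².

95.03 mm²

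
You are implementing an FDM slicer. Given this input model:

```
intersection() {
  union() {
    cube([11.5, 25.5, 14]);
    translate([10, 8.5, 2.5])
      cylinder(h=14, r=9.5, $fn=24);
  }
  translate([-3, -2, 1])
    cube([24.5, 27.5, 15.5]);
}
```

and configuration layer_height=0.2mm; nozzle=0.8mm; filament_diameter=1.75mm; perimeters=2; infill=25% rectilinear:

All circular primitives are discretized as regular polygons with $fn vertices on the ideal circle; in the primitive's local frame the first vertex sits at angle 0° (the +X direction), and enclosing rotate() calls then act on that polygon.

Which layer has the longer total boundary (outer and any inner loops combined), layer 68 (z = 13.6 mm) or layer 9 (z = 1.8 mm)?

Layer 68 (z = 13.6): the cube (footprint 11.5×25.5) is included at this height (perimeter 74.00 mm); the cylinder at (10, 8.5): section is a regular 24-gon, circumradius r=9.5 (perimeter = 2·24·9.500·sin(180°/24) = 59.52 mm); Combining (union): the regions partially overlap (shared area 164.39 mm²), so the edge portions inside another operand are dropped and the merged outline is re-measured after clipping — boundary = 83.10 mm; the cube at (-3, -2) (footprint 24.5×27.5) is included at this height (perimeter 104.00 mm); Keeping only the common overlap: the result so far lies inside the 24.5×27.5 cube at (-3, -2), so it is kept whole — boundary = 83.10 mm. So its perimeter = 83.10 mm. Layer 9 (z = 1.8): the cube is present — its section is the full 11.5×25.5 rectangle (perimeter 74.00 mm); the cylinder at (10, 8.5) is absent (z outside [2.5, 16.5]); Merging all regions: only the 11.5×25.5 cube is present, so the union is just that shape — boundary = 74.00 mm; the 24.5×27.5 cube at (-3, -2) contributes its full rectangle (perimeter 104.00 mm); After intersecting: the result so far lies inside the 24.5×27.5 cube at (-3, -2), so it is kept whole — boundary = 74.00 mm. So its perimeter = 74.00 mm. Layer 68 is larger (83.10 vs 74.00 mm).

layer 68 (z = 13.6 mm)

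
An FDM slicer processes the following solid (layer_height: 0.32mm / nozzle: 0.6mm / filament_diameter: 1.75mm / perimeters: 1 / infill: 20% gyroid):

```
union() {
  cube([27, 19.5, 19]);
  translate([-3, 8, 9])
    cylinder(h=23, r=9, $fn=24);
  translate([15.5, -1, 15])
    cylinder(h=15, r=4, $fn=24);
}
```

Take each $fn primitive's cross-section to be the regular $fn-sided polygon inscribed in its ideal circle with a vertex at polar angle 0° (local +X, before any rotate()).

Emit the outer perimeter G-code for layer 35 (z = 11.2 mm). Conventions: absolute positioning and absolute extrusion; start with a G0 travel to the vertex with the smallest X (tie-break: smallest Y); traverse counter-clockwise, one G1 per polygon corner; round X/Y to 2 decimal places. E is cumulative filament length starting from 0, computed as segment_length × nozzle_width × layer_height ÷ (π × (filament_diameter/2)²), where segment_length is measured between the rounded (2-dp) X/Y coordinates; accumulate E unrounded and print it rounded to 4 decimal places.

At z = 11.2 mm: the cube (footprint 27×19.5) is included at this height; the r=9 cylinder at (-3, 8) contributes a regular 24-gon of circumradius 9; the cylinder at (15.5, -1) is not intersected at this z (z outside [15, 30]); Combining (union): the regions partially overlap (shared area 72.89 mm²), so overlapping operands fuse into one piece — 1 connected region. The outline is a single polygon with 20 vertices. Extrusion per mm of travel: 0.6 × 0.32 / (π × 0.875²) = 0.079824. Accumulating E over each segment gives final E = 8.8600.

G0 X-12.00 Y8.00 Z11.20
G1 X-11.69 Y5.67 E0.1876
G1 X-10.79 Y3.50 E0.3752
G1 X-9.36 Y1.64 E0.5624
G1 X-7.50 Y0.21 E0.7497
G1 X-5.33 Y-0.69 E0.9372
G1 X-3.00 Y-1.00 E1.1249
G1 X-0.67 Y-0.69 E1.3125
G1 X1.00 Y0.00 E1.4567
G1 X27.00 Y0.00 E3.5322
G1 X27.00 Y19.50 E5.0887
G1 X0.00 Y19.50 E7.2440
G1 X0.00 Y16.42 E7.4899
G1 X-0.67 Y16.69 E7.5475
G1 X-3.00 Y17.00 E7.7352
G1 X-5.33 Y16.69 E7.9228
G1 X-7.50 Y15.79 E8.1103
G1 X-9.36 Y14.36 E8.2976
G1 X-10.79 Y12.50 E8.4849
G1 X-11.69 Y10.33 E8.6724
G1 X-12.00 Y8.00 E8.8600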